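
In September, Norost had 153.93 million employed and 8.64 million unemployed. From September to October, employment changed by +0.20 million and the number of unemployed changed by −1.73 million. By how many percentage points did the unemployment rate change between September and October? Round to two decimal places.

September: labor force = 153.93 + 8.64 = 162.57; u = 8.64/162.57 = 5.31%.
October: labor force = 154.13 + 6.91 = 161.04; u = 6.91/161.04 = 4.29%.
Change = 4.29% − 5.31% = −1.02 pp.

The unemployment rate changed by −1.02 percentage points.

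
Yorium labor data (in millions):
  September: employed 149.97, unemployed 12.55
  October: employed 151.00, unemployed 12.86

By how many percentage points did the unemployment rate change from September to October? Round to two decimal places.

September: labor force = 149.97 + 12.55 = 162.52; u = 12.55/162.52 = 7.72%.
October: labor force = 151.00 + 12.86 = 163.86; u = 12.86/163.86 = 7.85%.
Change = 7.85% − 7.72% = +0.13 pp.

The unemployment rate changed by +0.13 percentage points.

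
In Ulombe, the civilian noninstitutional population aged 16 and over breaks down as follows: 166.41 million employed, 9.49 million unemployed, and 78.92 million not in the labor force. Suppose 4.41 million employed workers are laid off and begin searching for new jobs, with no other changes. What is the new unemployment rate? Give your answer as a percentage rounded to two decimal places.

Initially, labor force = 166.41 + 9.49 = 175.90 million, so u = 9.49/175.90 = 5.40%.
After the change, employed falls and unemployed rises by 4.41; labor force unchanged → E = 162.00, U = 13.90, labor force = 175.90 million.
New unemployment rate = 13.90 / 175.90 = 7.90%.

New unemployment rate ≈ 7.90%.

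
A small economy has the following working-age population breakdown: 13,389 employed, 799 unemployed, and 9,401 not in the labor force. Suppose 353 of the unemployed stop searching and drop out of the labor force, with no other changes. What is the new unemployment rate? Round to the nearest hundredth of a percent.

Initially, labor force = 13,389 + 799 = 14,188, so u = 799/14,188 = 5.63%.
After the change, unemployed and labor force both fall by 353 → E = 13,389, U = 446, labor force = 13,835.
New unemployment rate = 446 / 13,835 = 3.22%.

New unemployment rate ≈ 3.22%.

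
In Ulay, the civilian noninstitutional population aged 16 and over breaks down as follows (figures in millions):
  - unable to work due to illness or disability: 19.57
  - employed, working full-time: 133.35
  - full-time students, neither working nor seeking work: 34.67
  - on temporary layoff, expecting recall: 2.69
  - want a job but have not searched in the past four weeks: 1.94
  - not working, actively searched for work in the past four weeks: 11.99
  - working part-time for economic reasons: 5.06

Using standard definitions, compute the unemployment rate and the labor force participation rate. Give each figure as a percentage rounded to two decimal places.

Unemployment rate ≈ 9.59%; labor force participation rate ≈ 73.15%.

Employed = 133.35 + 5.06 = 138.41 million (anyone who worked, including part-time for economic reasons, counts as employed).
Unemployed = 2.69 + 11.99 = 14.68 million (jobless and actively searching, or on temporary layoff).
Labor force = 138.41 + 14.68 = 153.09 million.
Not in labor force = 19.57 + 34.67 + 1.94 = 56.18 million (those not working and not actively searching are outside the labor force — including those who want a job but have given up searching).
Civilian working-age population = 153.09 + 56.18 = 209.27 million.
Unemployment rate = 14.68 / 153.09 = 9.59%.
Labor force participation rate = 153.09 / 209.27 = 73.15%.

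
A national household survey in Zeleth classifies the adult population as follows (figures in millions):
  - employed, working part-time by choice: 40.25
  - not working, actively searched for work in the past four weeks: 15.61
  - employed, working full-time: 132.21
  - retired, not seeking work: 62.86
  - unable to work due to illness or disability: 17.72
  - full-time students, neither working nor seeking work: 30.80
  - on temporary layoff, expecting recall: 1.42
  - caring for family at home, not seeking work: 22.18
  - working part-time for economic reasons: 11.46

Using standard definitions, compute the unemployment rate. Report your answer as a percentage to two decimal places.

Employed = 40.25 + 132.21 + 11.46 = 183.92 million (anyone who worked, including part-time for economic reasons, counts as employed).
Unemployed = 15.61 + 1.42 = 17.03 million (jobless and actively searching, or on temporary layoff).
Labor force = 183.92 + 17.03 = 200.95 million.
Unemployment rate = 17.03 / 200.95 = 8.47%.

Unemployment rate ≈ 8.47%.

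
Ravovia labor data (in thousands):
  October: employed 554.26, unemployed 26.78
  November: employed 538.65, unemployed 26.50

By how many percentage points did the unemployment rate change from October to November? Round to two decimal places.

The unemployment rate changed by +0.08 percentage points.

October: labor force = 554.26 + 26.78 = 581.04; u = 26.78/581.04 = 4.61%.
November: labor force = 538.65 + 26.50 = 565.15; u = 26.50/565.15 = 4.69%.
Change = 4.69% − 4.61% = +0.08 pp.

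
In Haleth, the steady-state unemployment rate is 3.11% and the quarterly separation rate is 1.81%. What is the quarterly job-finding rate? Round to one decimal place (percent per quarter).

Job-finding rate ≈ 56.4% per quarter.

From u* = s/(s+f): f = s·(1−u)/u.
f = 1.81 × (1 − 0.0311) / 0.0311 = 1.7537 / 0.0311 ≈ 56.4% per quarter.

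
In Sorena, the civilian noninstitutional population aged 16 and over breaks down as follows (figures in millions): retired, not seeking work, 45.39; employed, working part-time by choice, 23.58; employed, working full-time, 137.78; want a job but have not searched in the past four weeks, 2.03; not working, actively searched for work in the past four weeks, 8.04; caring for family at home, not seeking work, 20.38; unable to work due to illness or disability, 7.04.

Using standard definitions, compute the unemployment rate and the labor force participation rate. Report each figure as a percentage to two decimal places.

Employed = 23.58 + 137.78 = 161.36 million.
Unemployed = 8.04 million.
Labor force = 161.36 + 8.04 = 169.40 million.
Not in labor force = 45.39 + 2.03 + 20.38 + 7.04 = 74.84 million (those not working and not actively searching are outside the labor force — including those who want a job but have given up searching).
Civilian working-age population = 169.40 + 74.84 = 244.24 million.
Unemployment rate = 8.04 / 169.40 = 4.75%.
Labor force participation rate = 169.40 / 244.24 = 69.36%.

Unemployment rate ≈ 4.75%; labor force participation rate ≈ 69.36%.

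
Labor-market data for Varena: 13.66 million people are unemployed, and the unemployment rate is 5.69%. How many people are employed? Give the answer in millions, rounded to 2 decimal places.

About 226.41 million are employed.

Labor force = U / u = 13.66 / 0.0569 ≈ 240.07 million.
Employed = labor force − unemployed = 240.07 − 13.66 = 226.41 million.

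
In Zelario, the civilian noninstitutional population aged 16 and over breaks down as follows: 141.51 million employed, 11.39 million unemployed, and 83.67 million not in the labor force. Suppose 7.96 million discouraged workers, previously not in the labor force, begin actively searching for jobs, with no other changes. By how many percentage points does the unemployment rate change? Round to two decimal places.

The unemployment rate changes by +4.58 percentage points.

Initially, labor force = 141.51 + 11.39 = 152.90 million, so u = 11.39/152.90 = 7.45%.
After the change, unemployed and labor force both rise by 7.96 → E = 141.51, U = 19.35, labor force = 160.86 million.
New unemployment rate = 19.35 / 160.86 = 12.03%.
Change = 12.03% − 7.45% = +4.58 percentage points.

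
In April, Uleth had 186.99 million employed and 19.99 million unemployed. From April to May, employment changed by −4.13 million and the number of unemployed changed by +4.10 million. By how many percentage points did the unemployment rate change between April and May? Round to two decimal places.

April: labor force = 186.99 + 19.99 = 206.98; u = 19.99/206.98 = 9.66%.
May: labor force = 182.86 + 24.09 = 206.95; u = 24.09/206.95 = 11.64%.
Change = 11.64% − 9.66% = +1.98 pp.

The unemployment rate changed by +1.98 percentage points.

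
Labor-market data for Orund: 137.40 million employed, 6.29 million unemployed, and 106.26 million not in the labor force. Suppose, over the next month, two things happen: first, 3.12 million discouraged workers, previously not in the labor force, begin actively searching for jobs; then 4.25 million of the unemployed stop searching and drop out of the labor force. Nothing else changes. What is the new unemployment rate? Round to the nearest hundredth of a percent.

Initially, labor force = 137.40 + 6.29 = 143.69 million, so u = 6.29/143.69 = 4.38%.
After the first change, unemployed and labor force both rise by 3.12 → E = 137.40, U = 9.41, labor force = 146.81 million.
After the second change, unemployed and labor force both fall by 4.25 → E = 137.40, U = 5.16, labor force = 142.56 million.
New unemployment rate = 5.16 / 142.56 = 3.62%.

New unemployment rate ≈ 3.62%.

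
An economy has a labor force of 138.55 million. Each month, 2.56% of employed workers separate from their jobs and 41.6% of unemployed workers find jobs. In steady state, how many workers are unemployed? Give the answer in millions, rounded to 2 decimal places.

About 8.03 million are unemployed in steady state.

Steady-state unemployment rate u* = s/(s+f) = 2.56/(2.56+41.6) = 0.057971.
Unemployed = u* × labor force = 0.057971 × 138.55 ≈ 8.03 million.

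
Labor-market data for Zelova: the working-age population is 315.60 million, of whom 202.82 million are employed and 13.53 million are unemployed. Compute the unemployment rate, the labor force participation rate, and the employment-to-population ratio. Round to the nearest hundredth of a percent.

Labor force = employed + unemployed = 202.82 + 13.53 = 216.35 million.
Unemployment rate = 13.53 / 216.35 = 6.25%.
Labor force participation rate = 216.35 / 315.60 = 68.55%.
Employment-population ratio = 202.82 / 315.60 = 64.26%.

Unemployment rate ≈ 6.25%; labor force participation rate ≈ 68.55%; employment-population ratio ≈ 64.26%.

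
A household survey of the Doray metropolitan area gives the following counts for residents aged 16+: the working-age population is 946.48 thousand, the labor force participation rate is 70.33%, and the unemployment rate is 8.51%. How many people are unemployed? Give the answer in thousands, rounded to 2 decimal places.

About 56.65 thousand are unemployed.

Labor force = 0.7033 × 946.48 = 665.66 thousand.
Unemployed = 0.0851 × 665.66 ≈ 56.65 thousand.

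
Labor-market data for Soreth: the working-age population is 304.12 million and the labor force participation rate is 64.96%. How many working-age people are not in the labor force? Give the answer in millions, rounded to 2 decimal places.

Share not in the labor force = 1 − 0.6496 = 0.3504.
Not in labor force = 0.3504 × 304.12 ≈ 106.56 million.

About 106.56 million are not in the labor force.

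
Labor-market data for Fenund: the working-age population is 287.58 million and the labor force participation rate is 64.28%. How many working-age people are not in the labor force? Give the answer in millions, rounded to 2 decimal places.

Share not in the labor force = 1 − 0.6428 = 0.3572.
Not in labor force = 0.3572 × 287.58 ≈ 102.72 million.

About 102.72 million are not in the labor force.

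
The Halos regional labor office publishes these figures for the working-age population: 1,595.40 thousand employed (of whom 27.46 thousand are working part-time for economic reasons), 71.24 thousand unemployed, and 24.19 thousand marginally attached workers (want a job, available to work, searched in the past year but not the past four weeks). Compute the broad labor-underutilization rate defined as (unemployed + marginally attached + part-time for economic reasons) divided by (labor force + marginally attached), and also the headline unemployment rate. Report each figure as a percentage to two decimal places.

Broad underutilization rate ≈ 7.27%; headline unemployment rate ≈ 4.27%.

Labor force = 1,595.40 + 71.24 = 1,666.64 thousand.
Numerator = 71.24 + 24.19 + 27.46 = 122.89 thousand.
Denominator = 1,666.64 + 24.19 = 1,690.83 thousand.
Broad rate = 122.89 / 1,690.83 = 7.27%.
Headline unemployment rate = 71.24 / 1,666.64 = 4.27%.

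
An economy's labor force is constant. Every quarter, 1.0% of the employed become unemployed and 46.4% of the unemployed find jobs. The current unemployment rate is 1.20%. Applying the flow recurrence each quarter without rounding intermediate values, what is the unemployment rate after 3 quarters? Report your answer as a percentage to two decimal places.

With a fixed labor force, u_{t+1} = u_t + s·(1−u_t) − f·u_t = u_t·(1−s−f) + s.
Here 1−s−f = 0.526 and s = 0.010.
u_1 = 0.012000 × 0.526 + 0.010 = 0.016312.
u_2 = 0.016312 × 0.526 + 0.010 = 0.018580.
u_3 = 0.018580 × 0.526 + 0.010 = 0.019773.

Unemployment rate after three quarters ≈ 1.98%.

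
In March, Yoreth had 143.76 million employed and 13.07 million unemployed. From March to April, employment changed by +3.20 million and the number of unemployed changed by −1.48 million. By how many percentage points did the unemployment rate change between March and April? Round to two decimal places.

March: labor force = 143.76 + 13.07 = 156.83; u = 13.07/156.83 = 8.33%.
April: labor force = 146.96 + 11.59 = 158.55; u = 11.59/158.55 = 7.31%.
Change = 7.31% − 8.33% = −1.02 pp.

The unemployment rate changed by −1.02 percentage points.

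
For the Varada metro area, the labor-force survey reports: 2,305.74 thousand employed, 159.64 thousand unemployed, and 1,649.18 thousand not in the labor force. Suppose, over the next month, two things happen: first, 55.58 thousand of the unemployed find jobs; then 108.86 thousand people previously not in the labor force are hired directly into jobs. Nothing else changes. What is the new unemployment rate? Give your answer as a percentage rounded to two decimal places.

Initially, labor force = 2,305.74 + 159.64 = 2,465.38 thousand, so u = 159.64/2,465.38 = 6.48%.
After the first change, unemployed falls and employed rises by 55.58; labor force unchanged → E = 2,361.32, U = 104.06, labor force = 2,465.38 thousand.
After the second change, employed and labor force both rise by 108.86; unemployed unchanged → E = 2,470.18, U = 104.06, labor force = 2,574.24 thousand.
New unemployment rate = 104.06 / 2,574.24 = 4.04%.

New unemployment rate ≈ 4.04%.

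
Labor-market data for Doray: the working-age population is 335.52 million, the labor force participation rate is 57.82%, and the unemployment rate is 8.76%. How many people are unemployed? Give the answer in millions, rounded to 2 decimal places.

Labor force = 0.5782 × 335.52 = 194.00 million.
Unemployed = 0.0876 × 194.00 ≈ 16.99 million.

About 16.99 million are unemployed.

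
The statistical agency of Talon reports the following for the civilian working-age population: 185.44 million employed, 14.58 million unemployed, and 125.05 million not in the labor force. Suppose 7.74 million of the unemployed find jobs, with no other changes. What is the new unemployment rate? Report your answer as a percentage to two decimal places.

Initially, labor force = 185.44 + 14.58 = 200.02 million, so u = 14.58/200.02 = 7.29%.
After the change, unemployed falls and employed rises by 7.74; labor force unchanged → E = 193.18, U = 6.84, labor force = 200.02 million.
New unemployment rate = 6.84 / 200.02 = 3.42%.

New unemployment rate ≈ 3.42%.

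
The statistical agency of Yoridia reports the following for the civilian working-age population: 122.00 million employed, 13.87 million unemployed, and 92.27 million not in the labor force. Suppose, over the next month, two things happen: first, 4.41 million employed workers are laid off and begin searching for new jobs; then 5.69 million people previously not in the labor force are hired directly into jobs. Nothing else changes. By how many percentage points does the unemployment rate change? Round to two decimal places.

The unemployment rate changes by +2.70 percentage points.

Initially, labor force = 122.00 + 13.87 = 135.87 million, so u = 13.87/135.87 = 10.21%.
After the first change, employed falls and unemployed rises by 4.41; labor force unchanged → E = 117.59, U = 18.28, labor force = 135.87 million.
After the second change, employed and labor force both rise by 5.69; unemployed unchanged → E = 123.28, U = 18.28, labor force = 141.56 million.
New unemployment rate = 18.28 / 141.56 = 12.91%.
Change = 12.91% − 10.21% = +2.70 percentage points.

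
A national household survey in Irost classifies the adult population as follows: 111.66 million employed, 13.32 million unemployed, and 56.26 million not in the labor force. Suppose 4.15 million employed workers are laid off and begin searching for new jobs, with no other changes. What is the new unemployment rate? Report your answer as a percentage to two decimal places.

Initially, labor force = 111.66 + 13.32 = 124.98 million, so u = 13.32/124.98 = 10.66%.
After the change, employed falls and unemployed rises by 4.15; labor force unchanged → E = 107.51, U = 17.47, labor force = 124.98 million.
New unemployment rate = 17.47 / 124.98 = 13.98%.

New unemployment rate ≈ 13.98%.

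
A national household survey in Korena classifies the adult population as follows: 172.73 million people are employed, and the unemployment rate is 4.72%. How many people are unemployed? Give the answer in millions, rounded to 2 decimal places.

Let U be the number unemployed. The labor force is E + U, and U/(E+U) = 0.0472.
So U = 0.0472 × 172.73 / (1 − 0.0472) = 8.1529 / 0.9528 ≈ 8.56 million.

About 8.56 million are unemployed.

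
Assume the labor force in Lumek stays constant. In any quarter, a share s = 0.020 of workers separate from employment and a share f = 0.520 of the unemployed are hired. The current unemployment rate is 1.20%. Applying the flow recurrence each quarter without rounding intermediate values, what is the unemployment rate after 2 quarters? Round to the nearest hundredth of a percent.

With a fixed labor force, u_{t+1} = u_t + s·(1−u_t) − f·u_t = u_t·(1−s−f) + s.
Here 1−s−f = 0.460 and s = 0.020.
u_1 = 0.012000 × 0.460 + 0.020 = 0.025520.
u_2 = 0.025520 × 0.460 + 0.020 = 0.031739.

Unemployment rate after two quarters ≈ 3.17%.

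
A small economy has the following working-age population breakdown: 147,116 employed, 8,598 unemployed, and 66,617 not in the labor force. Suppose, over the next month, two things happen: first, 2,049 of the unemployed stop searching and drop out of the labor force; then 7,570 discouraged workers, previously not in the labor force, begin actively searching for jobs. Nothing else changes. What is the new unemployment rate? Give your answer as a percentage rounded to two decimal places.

New unemployment rate ≈ 8.76%.

Initially, labor force = 147,116 + 8,598 = 155,714, so u = 8,598/155,714 = 5.52%.
After the first change, unemployed and labor force both fall by 2,049 → E = 147,116, U = 6,549, labor force = 153,665.
After the second change, unemployed and labor force both rise by 7,570 → E = 147,116, U = 14,119, labor force = 161,235.
New unemployment rate = 14,119 / 161,235 = 8.76%.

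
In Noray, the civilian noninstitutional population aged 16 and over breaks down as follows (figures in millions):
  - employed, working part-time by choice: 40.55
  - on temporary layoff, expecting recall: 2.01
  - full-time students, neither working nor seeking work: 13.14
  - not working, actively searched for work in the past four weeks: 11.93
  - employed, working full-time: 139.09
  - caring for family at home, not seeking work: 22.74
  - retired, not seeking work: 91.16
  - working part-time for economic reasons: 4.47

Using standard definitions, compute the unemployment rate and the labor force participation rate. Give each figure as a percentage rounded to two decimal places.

Employed = 40.55 + 139.09 + 4.47 = 184.11 million (anyone who worked, including part-time for economic reasons, counts as employed).
Unemployed = 2.01 + 11.93 = 13.94 million (jobless and actively searching, or on temporary layoff).
Labor force = 184.11 + 13.94 = 198.05 million.
Not in labor force = 13.14 + 22.74 + 91.16 = 127.04 million (those not working and not actively searching are outside the labor force).
Civilian working-age population = 198.05 + 127.04 = 325.09 million.
Unemployment rate = 13.94 / 198.05 = 7.04%.
Labor force participation rate = 198.05 / 325.09 = 60.92%.

Unemployment rate ≈ 7.04%; labor force participation rate ≈ 60.92%.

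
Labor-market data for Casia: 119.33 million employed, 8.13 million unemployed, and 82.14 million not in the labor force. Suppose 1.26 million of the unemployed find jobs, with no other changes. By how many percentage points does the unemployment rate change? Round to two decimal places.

Initially, labor force = 119.33 + 8.13 = 127.46 million, so u = 8.13/127.46 = 6.38%.
After the change, unemployed falls and employed rises by 1.26; labor force unchanged → E = 120.59, U = 6.87, labor force = 127.46 million.
New unemployment rate = 6.87 / 127.46 = 5.39%.
Change = 5.39% − 6.38% = −0.99 percentage points.

The unemployment rate changes by −0.99 percentage points.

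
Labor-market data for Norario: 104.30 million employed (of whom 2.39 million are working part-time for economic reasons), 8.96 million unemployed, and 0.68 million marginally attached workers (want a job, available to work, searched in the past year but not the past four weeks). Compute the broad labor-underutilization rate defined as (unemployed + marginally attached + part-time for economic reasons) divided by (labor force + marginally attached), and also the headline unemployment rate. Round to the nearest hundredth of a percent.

Labor force = 104.30 + 8.96 = 113.26 million.
Numerator = 8.96 + 0.68 + 2.39 = 12.03 million.
Denominator = 113.26 + 0.68 = 113.94 million.
Broad rate = 12.03 / 113.94 = 10.56%.
Headline unemployment rate = 8.96 / 113.26 = 7.91%.

Broad underutilization rate ≈ 10.56%; headline unemployment rate ≈ 7.91%.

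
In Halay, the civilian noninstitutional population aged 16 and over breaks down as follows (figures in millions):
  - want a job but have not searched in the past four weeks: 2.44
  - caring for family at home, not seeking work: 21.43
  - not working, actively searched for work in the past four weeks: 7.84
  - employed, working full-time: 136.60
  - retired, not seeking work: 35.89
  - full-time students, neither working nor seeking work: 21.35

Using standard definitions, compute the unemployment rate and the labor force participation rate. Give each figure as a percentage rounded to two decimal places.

Unemployment rate ≈ 5.43%; labor force participation rate ≈ 64.04%.

Employed = 136.60 million.
Unemployed = 7.84 million.
Labor force = 136.60 + 7.84 = 144.44 million.
Not in labor force = 2.44 + 21.43 + 35.89 + 21.35 = 81.11 million (those not working and not actively searching are outside the labor force — including those who want a job but have given up searching).
Civilian working-age population = 144.44 + 81.11 = 225.55 million.
Unemployment rate = 7.84 / 144.44 = 5.43%.
Labor force participation rate = 144.44 / 225.55 = 64.04%.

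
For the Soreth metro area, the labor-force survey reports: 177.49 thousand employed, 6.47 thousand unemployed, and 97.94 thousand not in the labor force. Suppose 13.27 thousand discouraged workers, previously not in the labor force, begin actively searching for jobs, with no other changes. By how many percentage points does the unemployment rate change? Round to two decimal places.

The unemployment rate changes by +6.49 percentage points.

Initially, labor force = 177.49 + 6.47 = 183.96 thousand, so u = 6.47/183.96 = 3.52%.
After the change, unemployed and labor force both rise by 13.27 → E = 177.49, U = 19.74, labor force = 197.23 thousand.
New unemployment rate = 19.74 / 197.23 = 10.01%.
Change = 10.01% − 3.52% = +6.49 percentage points.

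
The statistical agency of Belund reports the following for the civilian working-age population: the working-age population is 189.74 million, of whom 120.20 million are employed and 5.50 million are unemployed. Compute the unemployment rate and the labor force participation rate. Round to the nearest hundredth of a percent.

Unemployment rate ≈ 4.38%; labor force participation rate ≈ 66.25%.

Labor force = employed + unemployed = 120.20 + 5.50 = 125.70 million.
Unemployment rate = 5.50 / 125.70 = 4.38%.
Labor force participation rate = 125.70 / 189.74 = 66.25%.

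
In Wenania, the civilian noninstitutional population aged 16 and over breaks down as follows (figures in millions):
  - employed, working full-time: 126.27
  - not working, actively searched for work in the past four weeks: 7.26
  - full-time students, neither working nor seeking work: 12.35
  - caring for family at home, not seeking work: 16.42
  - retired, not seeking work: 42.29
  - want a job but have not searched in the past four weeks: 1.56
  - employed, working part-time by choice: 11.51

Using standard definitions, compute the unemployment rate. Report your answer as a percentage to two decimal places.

Unemployment rate ≈ 5.01%.

Employed = 126.27 + 11.51 = 137.78 million.
Unemployed = 7.26 million.
Labor force = 137.78 + 7.26 = 145.04 million.
Unemployment rate = 7.26 / 145.04 = 5.01%.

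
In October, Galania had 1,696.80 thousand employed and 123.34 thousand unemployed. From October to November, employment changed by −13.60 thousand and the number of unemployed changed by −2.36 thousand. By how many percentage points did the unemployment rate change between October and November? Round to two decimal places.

October: labor force = 1,696.80 + 123.34 = 1,820.14; u = 123.34/1,820.14 = 6.78%.
November: labor force = 1,683.20 + 120.98 = 1,804.18; u = 120.98/1,804.18 = 6.71%.
Change = 6.71% − 6.78% = −0.07 pp.

The unemployment rate changed by −0.07 percentage points.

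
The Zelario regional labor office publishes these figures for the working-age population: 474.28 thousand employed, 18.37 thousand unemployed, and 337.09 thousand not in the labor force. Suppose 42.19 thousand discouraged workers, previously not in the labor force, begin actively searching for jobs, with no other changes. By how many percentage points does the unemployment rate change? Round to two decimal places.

The unemployment rate changes by +7.59 percentage points.

Initially, labor force = 474.28 + 18.37 = 492.65 thousand, so u = 18.37/492.65 = 3.73%.
After the change, unemployed and labor force both rise by 42.19 → E = 474.28, U = 60.56, labor force = 534.84 thousand.
New unemployment rate = 60.56 / 534.84 = 11.32%.
Change = 11.32% − 3.73% = +7.59 percentage points.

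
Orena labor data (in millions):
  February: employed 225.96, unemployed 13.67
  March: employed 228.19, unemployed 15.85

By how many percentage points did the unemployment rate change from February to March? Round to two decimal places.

February: labor force = 225.96 + 13.67 = 239.63; u = 13.67/239.63 = 5.70%.
March: labor force = 228.19 + 15.85 = 244.04; u = 15.85/244.04 = 6.49%.
Change = 6.49% − 5.70% = +0.79 pp.

The unemployment rate changed by +0.79 percentage points.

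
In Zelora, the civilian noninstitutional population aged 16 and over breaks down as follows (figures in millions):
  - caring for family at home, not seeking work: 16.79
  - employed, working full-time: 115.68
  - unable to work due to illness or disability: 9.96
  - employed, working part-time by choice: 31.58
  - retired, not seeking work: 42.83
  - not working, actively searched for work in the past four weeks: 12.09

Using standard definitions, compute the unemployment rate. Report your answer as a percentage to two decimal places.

Unemployment rate ≈ 7.59%.

Employed = 115.68 + 31.58 = 147.26 million.
Unemployed = 12.09 million.
Labor force = 147.26 + 12.09 = 159.35 million.
Unemployment rate = 12.09 / 159.35 = 7.59%.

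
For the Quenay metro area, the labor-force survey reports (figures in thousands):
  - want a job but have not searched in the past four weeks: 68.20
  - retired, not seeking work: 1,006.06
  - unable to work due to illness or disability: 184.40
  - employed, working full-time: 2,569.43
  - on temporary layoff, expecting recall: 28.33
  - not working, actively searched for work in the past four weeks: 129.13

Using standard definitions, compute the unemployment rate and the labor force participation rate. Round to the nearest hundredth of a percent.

Unemployment rate ≈ 5.77%; labor force participation rate ≈ 68.42%.

Employed = 2,569.43 thousand.
Unemployed = 28.33 + 129.13 = 157.46 thousand (jobless and actively searching, or on temporary layoff).
Labor force = 2,569.43 + 157.46 = 2,726.89 thousand.
Not in labor force = 68.20 + 1,006.06 + 184.40 = 1,258.66 thousand (those not working and not actively searching are outside the labor force — including those who want a job but have given up searching).
Civilian working-age population = 2,726.89 + 1,258.66 = 3,985.55 thousand.
Unemployment rate = 157.46 / 2,726.89 = 5.77%.
Labor force participation rate = 2,726.89 / 3,985.55 = 68.42%.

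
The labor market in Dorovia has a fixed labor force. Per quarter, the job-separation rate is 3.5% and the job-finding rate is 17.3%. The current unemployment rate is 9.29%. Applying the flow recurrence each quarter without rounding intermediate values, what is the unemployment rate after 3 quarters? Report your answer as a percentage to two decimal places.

With a fixed labor force, u_{t+1} = u_t + s·(1−u_t) − f·u_t = u_t·(1−s−f) + s.
Here 1−s−f = 0.792 and s = 0.035.
u_1 = 0.092900 × 0.792 + 0.035 = 0.108577.
u_2 = 0.108577 × 0.792 + 0.035 = 0.120993.
u_3 = 0.120993 × 0.792 + 0.035 = 0.130826.

Unemployment rate after three quarters ≈ 13.08%.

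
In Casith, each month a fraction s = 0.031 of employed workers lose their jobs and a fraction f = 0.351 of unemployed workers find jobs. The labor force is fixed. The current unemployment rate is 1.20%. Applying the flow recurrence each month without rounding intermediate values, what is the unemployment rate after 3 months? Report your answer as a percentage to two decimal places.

With a fixed labor force, u_{t+1} = u_t + s·(1−u_t) − f·u_t = u_t·(1−s−f) + s.
Here 1−s−f = 0.618 and s = 0.031.
u_1 = 0.012000 × 0.618 + 0.031 = 0.038416.
u_2 = 0.038416 × 0.618 + 0.031 = 0.054741.
u_3 = 0.054741 × 0.618 + 0.031 = 0.064830.

Unemployment rate after three months ≈ 6.48%.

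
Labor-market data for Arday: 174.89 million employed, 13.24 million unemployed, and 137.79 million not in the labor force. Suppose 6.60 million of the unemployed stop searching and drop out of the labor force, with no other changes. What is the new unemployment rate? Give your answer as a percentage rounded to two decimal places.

Initially, labor force = 174.89 + 13.24 = 188.13 million, so u = 13.24/188.13 = 7.04%.
After the change, unemployed and labor force both fall by 6.60 → E = 174.89, U = 6.64, labor force = 181.53 million.
New unemployment rate = 6.64 / 181.53 = 3.66%.

New unemployment rate ≈ 3.66%.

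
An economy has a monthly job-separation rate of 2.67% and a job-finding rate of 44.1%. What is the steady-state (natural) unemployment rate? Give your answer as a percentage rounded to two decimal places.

Steady-state unemployment rate ≈ 5.71%.

At steady state the flows balance: s·E = f·U, so U/(E+U) = s/(s+f).
u* = 2.67 / (2.67 + 44.1) = 2.67 / 46.77 = 5.71%.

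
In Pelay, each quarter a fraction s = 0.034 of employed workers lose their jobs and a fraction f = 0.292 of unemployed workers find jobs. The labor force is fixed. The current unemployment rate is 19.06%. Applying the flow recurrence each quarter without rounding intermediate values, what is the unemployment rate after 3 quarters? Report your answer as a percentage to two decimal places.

Unemployment rate after three quarters ≈ 13.07%.

With a fixed labor force, u_{t+1} = u_t + s·(1−u_t) − f·u_t = u_t·(1−s−f) + s.
Here 1−s−f = 0.674 and s = 0.034.
u_1 = 0.190600 × 0.674 + 0.034 = 0.162464.
u_2 = 0.162464 × 0.674 + 0.034 = 0.143501.
u_3 = 0.143501 × 0.674 + 0.034 = 0.130720.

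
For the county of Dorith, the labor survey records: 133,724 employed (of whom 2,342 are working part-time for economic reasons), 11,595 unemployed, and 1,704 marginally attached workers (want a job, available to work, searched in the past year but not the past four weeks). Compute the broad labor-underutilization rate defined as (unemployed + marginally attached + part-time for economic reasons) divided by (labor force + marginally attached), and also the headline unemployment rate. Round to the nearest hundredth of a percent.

Labor force = 133,724 + 11,595 = 145,319.
Numerator = 11,595 + 1,704 + 2,342 = 15,641.
Denominator = 145,319 + 1,704 = 147,023.
Broad rate = 15,641 / 147,023 = 10.64%.
Headline unemployment rate = 11,595 / 145,319 = 7.98%.

Broad underutilization rate ≈ 10.64%; headline unemployment rate ≈ 7.98%.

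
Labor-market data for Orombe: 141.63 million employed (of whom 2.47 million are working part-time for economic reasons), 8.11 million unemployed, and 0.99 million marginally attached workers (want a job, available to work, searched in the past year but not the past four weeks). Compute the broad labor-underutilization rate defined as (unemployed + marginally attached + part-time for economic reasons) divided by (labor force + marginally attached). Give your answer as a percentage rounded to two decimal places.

Broad underutilization rate ≈ 7.68%.

Labor force = 141.63 + 8.11 = 149.74 million.
Numerator = 8.11 + 0.99 + 2.47 = 11.57 million.
Denominator = 149.74 + 0.99 = 150.73 million.
Broad rate = 11.57 / 150.73 = 7.68%.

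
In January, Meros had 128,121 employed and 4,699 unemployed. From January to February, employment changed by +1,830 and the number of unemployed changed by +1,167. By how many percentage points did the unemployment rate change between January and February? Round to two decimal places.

The unemployment rate changed by +0.78 percentage points.

January: labor force = 128,121 + 4,699 = 132,820; u = 4,699/132,820 = 3.54%.
February: labor force = 129,951 + 5,866 = 135,817; u = 5,866/135,817 = 4.32%.
Change = 4.32% − 3.54% = +0.78 pp.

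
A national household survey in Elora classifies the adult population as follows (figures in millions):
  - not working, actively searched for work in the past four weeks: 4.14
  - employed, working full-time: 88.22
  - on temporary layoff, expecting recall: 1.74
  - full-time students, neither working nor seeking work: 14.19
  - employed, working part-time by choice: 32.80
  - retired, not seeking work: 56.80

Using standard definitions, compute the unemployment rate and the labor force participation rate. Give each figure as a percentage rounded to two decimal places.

Employed = 88.22 + 32.80 = 121.02 million.
Unemployed = 4.14 + 1.74 = 5.88 million (jobless and actively searching, or on temporary layoff).
Labor force = 121.02 + 5.88 = 126.90 million.
Not in labor force = 14.19 + 56.80 = 70.99 million (those not working and not actively searching are outside the labor force).
Civilian working-age population = 126.90 + 70.99 = 197.89 million.
Unemployment rate = 5.88 / 126.90 = 4.63%.
Labor force participation rate = 126.90 / 197.89 = 64.13%.

Unemployment rate ≈ 4.63%; labor force participation rate ≈ 64.13%.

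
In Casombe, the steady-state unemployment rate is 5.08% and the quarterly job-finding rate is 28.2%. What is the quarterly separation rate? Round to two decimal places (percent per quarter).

From u* = s/(s+f): s = u·f/(1−u).
s = 0.0508 × 28.2 / (1 − 0.0508) = 1.4326 / 0.9492 ≈ 1.51% per quarter.

Separation rate ≈ 1.51% per quarter.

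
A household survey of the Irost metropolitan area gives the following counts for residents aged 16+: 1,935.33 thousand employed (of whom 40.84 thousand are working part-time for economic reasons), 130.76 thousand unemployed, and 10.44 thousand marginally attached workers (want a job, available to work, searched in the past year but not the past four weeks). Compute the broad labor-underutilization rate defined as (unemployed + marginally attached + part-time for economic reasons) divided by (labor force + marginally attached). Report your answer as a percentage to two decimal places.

Broad underutilization rate ≈ 8.77%.

Labor force = 1,935.33 + 130.76 = 2,066.09 thousand.
Numerator = 130.76 + 10.44 + 40.84 = 182.04 thousand.
Denominator = 2,066.09 + 10.44 = 2,076.53 thousand.
Broad rate = 182.04 / 2,076.53 = 8.77%.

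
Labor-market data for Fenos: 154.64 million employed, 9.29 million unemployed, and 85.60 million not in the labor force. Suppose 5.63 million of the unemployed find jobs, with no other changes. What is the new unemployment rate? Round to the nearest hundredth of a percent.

New unemployment rate ≈ 2.23%.

Initially, labor force = 154.64 + 9.29 = 163.93 million, so u = 9.29/163.93 = 5.67%.
After the change, unemployed falls and employed rises by 5.63; labor force unchanged → E = 160.27, U = 3.66, labor force = 163.93 million.
New unemployment rate = 3.66 / 163.93 = 2.23%.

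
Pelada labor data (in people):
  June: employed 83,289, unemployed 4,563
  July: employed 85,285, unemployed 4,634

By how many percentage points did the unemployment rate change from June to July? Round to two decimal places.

The unemployment rate changed by −0.04 percentage points.

June: labor force = 83,289 + 4,563 = 87,852; u = 4,563/87,852 = 5.19%.
July: labor force = 85,285 + 4,634 = 89,919; u = 4,634/89,919 = 5.15%.
Change = 5.15% − 5.19% = −0.04 pp.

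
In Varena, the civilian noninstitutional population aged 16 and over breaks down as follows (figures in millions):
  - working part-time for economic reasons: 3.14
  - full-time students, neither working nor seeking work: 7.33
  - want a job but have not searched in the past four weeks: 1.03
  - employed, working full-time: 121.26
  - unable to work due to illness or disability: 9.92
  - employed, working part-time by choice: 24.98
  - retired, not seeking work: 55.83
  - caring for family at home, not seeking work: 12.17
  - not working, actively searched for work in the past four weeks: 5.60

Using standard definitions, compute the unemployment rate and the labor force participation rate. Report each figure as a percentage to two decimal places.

Unemployment rate ≈ 3.61%; labor force participation rate ≈ 64.24%.

Employed = 3.14 + 121.26 + 24.98 = 149.38 million (anyone who worked, including part-time for economic reasons, counts as employed).
Unemployed = 5.60 million.
Labor force = 149.38 + 5.60 = 154.98 million.
Not in labor force = 7.33 + 1.03 + 9.92 + 55.83 + 12.17 = 86.28 million (those not working and not actively searching are outside the labor force — including those who want a job but have given up searching).
Civilian working-age population = 154.98 + 86.28 = 241.26 million.
Unemployment rate = 5.60 / 154.98 = 3.61%.
Labor force participation rate = 154.98 / 241.26 = 64.24%.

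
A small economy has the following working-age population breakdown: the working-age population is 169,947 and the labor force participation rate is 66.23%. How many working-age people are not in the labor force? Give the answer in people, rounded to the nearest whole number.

Share not in the labor force = 1 − 0.6623 = 0.3377.
Not in labor force = 0.3377 × 169,947 ≈ 57,391.

About 57,391 are not in the labor force.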